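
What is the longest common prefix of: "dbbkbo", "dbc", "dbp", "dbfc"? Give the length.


Words: dbbkbo, dbc, dbp, dbfc
  Position 0: all 'd' => match
  Position 1: all 'b' => match
  Position 2: ('b', 'c', 'p', 'f') => mismatch, stop
LCP = "db" (length 2)

2


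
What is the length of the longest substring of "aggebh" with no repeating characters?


Input: "aggebh"
Sliding window (track last position of each char):
  Position 0 ('a'): window [0,0] length 1 -- new best
  Position 1 ('g'): window [0,1] length 2 -- new best
  Position 2 ('g'): repeat (last at 1), move window start to 2
  Position 2 ('g'): window [2,2] length 1
  Position 3 ('e'): window [2,3] length 2
  Position 4 ('b'): window [2,4] length 3 -- new best
  Position 5 ('h'): window [2,5] length 4 -- new best
Longest substring with no repeats: "gebh" with length 4

4


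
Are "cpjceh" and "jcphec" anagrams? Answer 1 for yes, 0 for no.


Strings: "cpjceh", "jcphec"
Sorted first:  ccehjp
Sorted second: ccehjp
Sorted forms match => anagrams

1


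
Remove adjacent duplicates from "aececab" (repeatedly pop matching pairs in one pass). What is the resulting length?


Input: aececab
Stack-based adjacent duplicate removal:
  Read 'a': push. Stack: a
  Read 'e': push. Stack: ae
  Read 'c': push. Stack: aec
  Read 'e': push. Stack: aece
  Read 'c': push. Stack: aecec
  Read 'a': push. Stack: aececa
  Read 'b': push. Stack: aececab
Final stack: "aececab" (length 7)

7


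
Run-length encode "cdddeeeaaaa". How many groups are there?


Input: cdddeeeaaaa
Scanning for consecutive runs:
  Group 1: 'c' x 1 (positions 0-0)
  Group 2: 'd' x 3 (positions 1-3)
  Group 3: 'e' x 3 (positions 4-6)
  Group 4: 'a' x 4 (positions 7-10)
Total groups: 4

4


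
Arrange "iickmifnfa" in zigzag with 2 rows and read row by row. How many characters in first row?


Zigzag "iickmifnfa" into 2 rows:
Placing characters:
  'i' => row 0
  'i' => row 1
  'c' => row 0
  'k' => row 1
  'm' => row 0
  'i' => row 1
  'f' => row 0
  'n' => row 1
  'f' => row 0
  'a' => row 1
Rows:
  Row 0: "icmff"
  Row 1: "ikina"
First row length: 5

5


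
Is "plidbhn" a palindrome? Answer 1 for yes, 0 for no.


Input: plidbhn
Reversed: nhbdilp
  Compare pos 0 ('p') with pos 6 ('n'): MISMATCH
  Compare pos 1 ('l') with pos 5 ('h'): MISMATCH
  Compare pos 2 ('i') with pos 4 ('b'): MISMATCH
Result: not a palindrome

0


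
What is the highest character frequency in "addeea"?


Input: addeea
Character counts:
  'a': 2
  'd': 2
  'e': 2
Maximum frequency: 2

2


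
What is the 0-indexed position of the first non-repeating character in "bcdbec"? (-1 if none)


Input: bcdbec
Character frequencies:
  'b': 2
  'c': 2
  'd': 1
  'e': 1
Scanning left to right for freq == 1:
  Position 0 ('b'): freq=2, skip
  Position 1 ('c'): freq=2, skip
  Position 2 ('d'): unique! => answer = 2

2


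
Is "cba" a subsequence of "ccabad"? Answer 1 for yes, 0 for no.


Check if "cba" is a subsequence of "ccabad"
Greedy scan:
  Position 0 ('c'): matches sub[0] = 'c'
  Position 1 ('c'): no match needed
  Position 2 ('a'): no match needed
  Position 3 ('b'): matches sub[1] = 'b'
  Position 4 ('a'): matches sub[2] = 'a'
  Position 5 ('d'): no match needed
All 3 characters matched => is a subsequence

1


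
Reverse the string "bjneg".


Input: bjneg
Reading characters right to left:
  Position 4: 'g'
  Position 3: 'e'
  Position 2: 'n'
  Position 1: 'j'
  Position 0: 'b'
Reversed: genjb

genjb


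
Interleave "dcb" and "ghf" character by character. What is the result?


Interleaving "dcb" and "ghf":
  Position 0: 'd' from first, 'g' from second => "dg"
  Position 1: 'c' from first, 'h' from second => "ch"
  Position 2: 'b' from first, 'f' from second => "bf"
Result: dgchbf

dgchbf


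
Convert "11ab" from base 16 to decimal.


Input: "11ab" in base 16
Positional expansion:
  Digit '1' (value 1) x 16^3 = 4096
  Digit '1' (value 1) x 16^2 = 256
  Digit 'a' (value 10) x 16^1 = 160
  Digit 'b' (value 11) x 16^0 = 11
Sum = 4523

4523


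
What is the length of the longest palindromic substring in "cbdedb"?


Input: "cbdedb"
Checking substrings for palindromes:
  [1:6] "bdedb" (len 5) => palindrome
  [2:5] "ded" (len 3) => palindrome
Longest palindromic substring: "bdedb" with length 5

5


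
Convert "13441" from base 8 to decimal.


Input: "13441" in base 8
Positional expansion:
  Digit '1' (value 1) x 8^4 = 4096
  Digit '3' (value 3) x 8^3 = 1536
  Digit '4' (value 4) x 8^2 = 256
  Digit '4' (value 4) x 8^1 = 32
  Digit '1' (value 1) x 8^0 = 1
Sum = 5921

5921


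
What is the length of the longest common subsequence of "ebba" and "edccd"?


LCS of "ebba" and "edccd"
DP table:
           e    d    c    c    d
      0    0    0    0    0    0
  e   0    1    1    1    1    1
  b   0    1    1    1    1    1
  b   0    1    1    1    1    1
  a   0    1    1    1    1    1
LCS length = dp[4][5] = 1

1


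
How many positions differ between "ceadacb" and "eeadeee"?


Comparing "ceadacb" and "eeadeee" position by position:
  Position 0: 'c' vs 'e' => DIFFER
  Position 1: 'e' vs 'e' => same
  Position 2: 'a' vs 'a' => same
  Position 3: 'd' vs 'd' => same
  Position 4: 'a' vs 'e' => DIFFER
  Position 5: 'c' vs 'e' => DIFFER
  Position 6: 'b' vs 'e' => DIFFER
Positions that differ: 4

4


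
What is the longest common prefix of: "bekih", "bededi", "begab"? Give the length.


Words: bekih, bededi, begab
  Position 0: all 'b' => match
  Position 1: all 'e' => match
  Position 2: ('k', 'd', 'g') => mismatch, stop
LCP = "be" (length 2)

2


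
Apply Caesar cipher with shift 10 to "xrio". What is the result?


Caesar cipher: shift "xrio" by 10
  'x' (pos 23) + 10 = pos 7 = 'h'
  'r' (pos 17) + 10 = pos 1 = 'b'
  'i' (pos 8) + 10 = pos 18 = 's'
  'o' (pos 14) + 10 = pos 24 = 'y'
Result: hbsy

hbsy


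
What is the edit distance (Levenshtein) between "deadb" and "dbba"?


Computing edit distance: "deadb" -> "dbba"
DP table:
           d    b    b    a
      0    1    2    3    4
  d   1    0    1    2    3
  e   2    1    1    2    3
  a   3    2    2    2    2
  d   4    3    3    3    3
  b   5    4    3    3    4
Edit distance = dp[5][4] = 4

4


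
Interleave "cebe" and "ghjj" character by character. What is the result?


Interleaving "cebe" and "ghjj":
  Position 0: 'c' from first, 'g' from second => "cg"
  Position 1: 'e' from first, 'h' from second => "eh"
  Position 2: 'b' from first, 'j' from second => "bj"
  Position 3: 'e' from first, 'j' from second => "ej"
Result: cgehbjej

cgehbjej


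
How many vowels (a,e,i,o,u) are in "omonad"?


Input: omonad
Checking each character:
  'o' at position 0: vowel (running total: 1)
  'm' at position 1: consonant
  'o' at position 2: vowel (running total: 2)
  'n' at position 3: consonant
  'a' at position 4: vowel (running total: 3)
  'd' at position 5: consonant
Total vowels: 3

3


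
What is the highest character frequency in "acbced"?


Input: acbced
Character counts:
  'a': 1
  'b': 1
  'c': 2
  'd': 1
  'e': 1
Maximum frequency: 2

2


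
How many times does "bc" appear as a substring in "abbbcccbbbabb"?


Searching for "bc" in "abbbcccbbbabb"
Scanning each position:
  Position 0: "ab" => no
  Position 1: "bb" => no
  Position 2: "bb" => no
  Position 3: "bc" => MATCH
  Position 4: "cc" => no
  Position 5: "cc" => no
  Position 6: "cb" => no
  Position 7: "bb" => no
  Position 8: "bb" => no
  Position 9: "ba" => no
  Position 10: "ab" => no
  Position 11: "bb" => no
Total occurrences: 1

1


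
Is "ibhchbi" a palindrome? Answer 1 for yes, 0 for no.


Input: ibhchbi
Reversed: ibhchbi
  Compare pos 0 ('i') with pos 6 ('i'): match
  Compare pos 1 ('b') with pos 5 ('b'): match
  Compare pos 2 ('h') with pos 4 ('h'): match
Result: palindrome

1


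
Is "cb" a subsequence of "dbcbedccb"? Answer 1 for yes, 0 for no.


Check if "cb" is a subsequence of "dbcbedccb"
Greedy scan:
  Position 0 ('d'): no match needed
  Position 1 ('b'): no match needed
  Position 2 ('c'): matches sub[0] = 'c'
  Position 3 ('b'): matches sub[1] = 'b'
  Position 4 ('e'): no match needed
  Position 5 ('d'): no match needed
  Position 6 ('c'): no match needed
  Position 7 ('c'): no match needed
  Position 8 ('b'): no match needed
All 2 characters matched => is a subsequence

1


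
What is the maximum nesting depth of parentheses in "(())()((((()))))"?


Input: "(())()((((()))))"
Tracking depth:
  Position 0 '(': depth becomes 1
  Position 1 '(': depth becomes 2
  Position 2 ')': depth becomes 1
  Position 3 ')': depth becomes 0
  Position 4 '(': depth becomes 1
  Position 5 ')': depth becomes 0
  Position 6 '(': depth becomes 1
  Position 7 '(': depth becomes 2
  Position 8 '(': depth becomes 3
  Position 9 '(': depth becomes 4
  Position 10 '(': depth becomes 5
  Position 11 ')': depth becomes 4
  Position 12 ')': depth becomes 3
  Position 13 ')': depth becomes 2
  Position 14 ')': depth becomes 1
  Position 15 ')': depth becomes 0
Maximum depth reached: 5

5


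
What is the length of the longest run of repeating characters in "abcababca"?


Input: "abcababca"
Scanning for longest run:
  Position 1 ('b'): new char, reset run to 1
  Position 2 ('c'): new char, reset run to 1
  Position 3 ('a'): new char, reset run to 1
  Position 4 ('b'): new char, reset run to 1
  Position 5 ('a'): new char, reset run to 1
  Position 6 ('b'): new char, reset run to 1
  Position 7 ('c'): new char, reset run to 1
  Position 8 ('a'): new char, reset run to 1
Longest run: 'a' with length 1

1


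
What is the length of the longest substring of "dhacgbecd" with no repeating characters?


Input: "dhacgbecd"
Sliding window (track last position of each char):
  Position 0 ('d'): window [0,0] length 1 -- new best
  Position 1 ('h'): window [0,1] length 2 -- new best
  Position 2 ('a'): window [0,2] length 3 -- new best
  Position 3 ('c'): window [0,3] length 4 -- new best
  Position 4 ('g'): window [0,4] length 5 -- new best
  Position 5 ('b'): window [0,5] length 6 -- new best
  Position 6 ('e'): window [0,6] length 7 -- new best
  Position 7 ('c'): repeat (last at 3), move window start to 4
  Position 7 ('c'): window [4,7] length 4
  Position 8 ('d'): window [4,8] length 5
Longest substring with no repeats: "dhacgbe" with length 7

7


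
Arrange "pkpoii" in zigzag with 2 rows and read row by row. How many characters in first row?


Zigzag "pkpoii" into 2 rows:
Placing characters:
  'p' => row 0
  'k' => row 1
  'p' => row 0
  'o' => row 1
  'i' => row 0
  'i' => row 1
Rows:
  Row 0: "ppi"
  Row 1: "koi"
First row length: 3

3


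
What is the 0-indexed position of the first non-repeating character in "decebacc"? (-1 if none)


Input: decebacc
Character frequencies:
  'a': 1
  'b': 1
  'c': 3
  'd': 1
  'e': 2
Scanning left to right for freq == 1:
  Position 0 ('d'): unique! => answer = 0

0


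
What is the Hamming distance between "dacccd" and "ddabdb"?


Comparing "dacccd" and "ddabdb" position by position:
  Position 0: 'd' vs 'd' => same
  Position 1: 'a' vs 'd' => differ
  Position 2: 'c' vs 'a' => differ
  Position 3: 'c' vs 'b' => differ
  Position 4: 'c' vs 'd' => differ
  Position 5: 'd' vs 'b' => differ
Total differences (Hamming distance): 5

5


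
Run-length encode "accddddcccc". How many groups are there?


Input: accddddcccc
Scanning for consecutive runs:
  Group 1: 'a' x 1 (positions 0-0)
  Group 2: 'c' x 2 (positions 1-2)
  Group 3: 'd' x 4 (positions 3-6)
  Group 4: 'c' x 4 (positions 7-10)
Total groups: 4

4


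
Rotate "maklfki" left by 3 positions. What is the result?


Input: "maklfki", rotate left by 3
First 3 characters: "mak"
Remaining characters: "lfki"
Concatenate remaining + first: "lfki" + "mak" = "lfkimak"

lfkimak


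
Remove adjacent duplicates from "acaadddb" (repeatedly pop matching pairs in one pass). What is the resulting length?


Input: acaadddb
Stack-based adjacent duplicate removal:
  Read 'a': push. Stack: a
  Read 'c': push. Stack: ac
  Read 'a': push. Stack: aca
  Read 'a': matches stack top 'a' => pop. Stack: ac
  Read 'd': push. Stack: acd
  Read 'd': matches stack top 'd' => pop. Stack: ac
  Read 'd': push. Stack: acd
  Read 'b': push. Stack: acdb
Final stack: "acdb" (length 4)

4


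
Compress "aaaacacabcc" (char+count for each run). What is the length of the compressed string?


Input: aaaacacabcc
Runs:
  'a' x 4 => "a4"
  'c' x 1 => "c1"
  'a' x 1 => "a1"
  'c' x 1 => "c1"
  'a' x 1 => "a1"
  'b' x 1 => "b1"
  'c' x 2 => "c2"
Compressed: "a4c1a1c1a1b1c2"
Compressed length: 14

14


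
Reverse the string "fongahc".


Input: fongahc
Reading characters right to left:
  Position 6: 'c'
  Position 5: 'h'
  Position 4: 'a'
  Position 3: 'g'
  Position 2: 'n'
  Position 1: 'o'
  Position 0: 'f'
Reversed: chagnof

chagnof


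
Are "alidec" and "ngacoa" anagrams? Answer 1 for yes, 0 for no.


Strings: "alidec", "ngacoa"
Sorted first:  acdeil
Sorted second: aacgno
Differ at position 1: 'c' vs 'a' => not anagrams

0


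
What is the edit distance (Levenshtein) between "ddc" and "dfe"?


Computing edit distance: "ddc" -> "dfe"
DP table:
           d    f    e
      0    1    2    3
  d   1    0    1    2
  d   2    1    1    2
  c   3    2    2    2
Edit distance = dp[3][3] = 2

2


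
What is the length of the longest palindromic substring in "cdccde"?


Input: "cdccde"
Checking substrings for palindromes:
  [1:5] "dccd" (len 4) => palindrome
  [0:3] "cdc" (len 3) => palindrome
  [2:4] "cc" (len 2) => palindrome
Longest palindromic substring: "dccd" with length 4

4


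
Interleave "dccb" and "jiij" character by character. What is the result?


Interleaving "dccb" and "jiij":
  Position 0: 'd' from first, 'j' from second => "dj"
  Position 1: 'c' from first, 'i' from second => "ci"
  Position 2: 'c' from first, 'i' from second => "ci"
  Position 3: 'b' from first, 'j' from second => "bj"
Result: djcicibj

djcicibj


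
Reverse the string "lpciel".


Input: lpciel
Reading characters right to left:
  Position 5: 'l'
  Position 4: 'e'
  Position 3: 'i'
  Position 2: 'c'
  Position 1: 'p'
  Position 0: 'l'
Reversed: leicpl

leicpl


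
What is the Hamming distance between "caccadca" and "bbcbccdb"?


Comparing "caccadca" and "bbcbccdb" position by position:
  Position 0: 'c' vs 'b' => differ
  Position 1: 'a' vs 'b' => differ
  Position 2: 'c' vs 'c' => same
  Position 3: 'c' vs 'b' => differ
  Position 4: 'a' vs 'c' => differ
  Position 5: 'd' vs 'c' => differ
  Position 6: 'c' vs 'd' => differ
  Position 7: 'a' vs 'b' => differ
Total differences (Hamming distance): 7

7


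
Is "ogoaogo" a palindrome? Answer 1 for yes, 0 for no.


Input: ogoaogo
Reversed: ogoaogo
  Compare pos 0 ('o') with pos 6 ('o'): match
  Compare pos 1 ('g') with pos 5 ('g'): match
  Compare pos 2 ('o') with pos 4 ('o'): match
Result: palindrome

1


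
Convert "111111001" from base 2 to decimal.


Input: "111111001" in base 2
Positional expansion:
  Digit '1' (value 1) x 2^8 = 256
  Digit '1' (value 1) x 2^7 = 128
  Digit '1' (value 1) x 2^6 = 64
  Digit '1' (value 1) x 2^5 = 32
  Digit '1' (value 1) x 2^4 = 16
  Digit '1' (value 1) x 2^3 = 8
  Digit '0' (value 0) x 2^2 = 0
  Digit '0' (value 0) x 2^1 = 0
  Digit '1' (value 1) x 2^0 = 1
Sum = 505

505


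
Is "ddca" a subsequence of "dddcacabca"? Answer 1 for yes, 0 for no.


Check if "ddca" is a subsequence of "dddcacabca"
Greedy scan:
  Position 0 ('d'): matches sub[0] = 'd'
  Position 1 ('d'): matches sub[1] = 'd'
  Position 2 ('d'): no match needed
  Position 3 ('c'): matches sub[2] = 'c'
  Position 4 ('a'): matches sub[3] = 'a'
  Position 5 ('c'): no match needed
  Position 6 ('a'): no match needed
  Position 7 ('b'): no match needed
  Position 8 ('c'): no match needed
  Position 9 ('a'): no match needed
All 4 characters matched => is a subsequence

1


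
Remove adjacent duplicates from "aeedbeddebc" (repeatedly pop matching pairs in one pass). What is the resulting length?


Input: aeedbeddebc
Stack-based adjacent duplicate removal:
  Read 'a': push. Stack: a
  Read 'e': push. Stack: ae
  Read 'e': matches stack top 'e' => pop. Stack: a
  Read 'd': push. Stack: ad
  Read 'b': push. Stack: adb
  Read 'e': push. Stack: adbe
  Read 'd': push. Stack: adbed
  Read 'd': matches stack top 'd' => pop. Stack: adbe
  Read 'e': matches stack top 'e' => pop. Stack: adb
  Read 'b': matches stack top 'b' => pop. Stack: ad
  Read 'c': push. Stack: adc
Final stack: "adc" (length 3)

3


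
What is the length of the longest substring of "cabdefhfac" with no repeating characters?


Input: "cabdefhfac"
Sliding window (track last position of each char):
  Position 0 ('c'): window [0,0] length 1 -- new best
  Position 1 ('a'): window [0,1] length 2 -- new best
  Position 2 ('b'): window [0,2] length 3 -- new best
  Position 3 ('d'): window [0,3] length 4 -- new best
  Position 4 ('e'): window [0,4] length 5 -- new best
  Position 5 ('f'): window [0,5] length 6 -- new best
  Position 6 ('h'): window [0,6] length 7 -- new best
  Position 7 ('f'): repeat (last at 5), move window start to 6
  Position 7 ('f'): window [6,7] length 2
  Position 8 ('a'): window [6,8] length 3
  Position 9 ('c'): window [6,9] length 4
Longest substring with no repeats: "cabdefh" with length 7

7


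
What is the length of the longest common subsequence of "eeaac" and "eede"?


LCS of "eeaac" and "eede"
DP table:
           e    e    d    e
      0    0    0    0    0
  e   0    1    1    1    1
  e   0    1    2    2    2
  a   0    1    2    2    2
  a   0    1    2    2    2
  c   0    1    2    2    2
LCS length = dp[5][4] = 2

2


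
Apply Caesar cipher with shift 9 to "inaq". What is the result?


Caesar cipher: shift "inaq" by 9
  'i' (pos 8) + 9 = pos 17 = 'r'
  'n' (pos 13) + 9 = pos 22 = 'w'
  'a' (pos 0) + 9 = pos 9 = 'j'
  'q' (pos 16) + 9 = pos 25 = 'z'
Result: rwjz

rwjz


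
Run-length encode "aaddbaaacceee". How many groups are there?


Input: aaddbaaacceee
Scanning for consecutive runs:
  Group 1: 'a' x 2 (positions 0-1)
  Group 2: 'd' x 2 (positions 2-3)
  Group 3: 'b' x 1 (positions 4-4)
  Group 4: 'a' x 3 (positions 5-7)
  Group 5: 'c' x 2 (positions 8-9)
  Group 6: 'e' x 3 (positions 10-12)
Total groups: 6

6


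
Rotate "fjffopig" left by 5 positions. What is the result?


Input: "fjffopig", rotate left by 5
First 5 characters: "fjffo"
Remaining characters: "pig"
Concatenate remaining + first: "pig" + "fjffo" = "pigfjffo"

pigfjffo


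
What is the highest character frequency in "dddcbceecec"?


Input: dddcbceecec
Character counts:
  'b': 1
  'c': 4
  'd': 3
  'e': 3
Maximum frequency: 4

4


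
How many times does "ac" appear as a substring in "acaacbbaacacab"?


Searching for "ac" in "acaacbbaacacab"
Scanning each position:
  Position 0: "ac" => MATCH
  Position 1: "ca" => no
  Position 2: "aa" => no
  Position 3: "ac" => MATCH
  Position 4: "cb" => no
  Position 5: "bb" => no
  Position 6: "ba" => no
  Position 7: "aa" => no
  Position 8: "ac" => MATCH
  Position 9: "ca" => no
  Position 10: "ac" => MATCH
  Position 11: "ca" => no
  Position 12: "ab" => no
Total occurrences: 4

4


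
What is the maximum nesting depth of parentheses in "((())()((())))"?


Input: "((())()((())))"
Tracking depth:
  Position 0 '(': depth becomes 1
  Position 1 '(': depth becomes 2
  Position 2 '(': depth becomes 3
  Position 3 ')': depth becomes 2
  Position 4 ')': depth becomes 1
  Position 5 '(': depth becomes 2
  Position 6 ')': depth becomes 1
  Position 7 '(': depth becomes 2
  Position 8 '(': depth becomes 3
  Position 9 '(': depth becomes 4
  Position 10 ')': depth becomes 3
  Position 11 ')': depth becomes 2
  Position 12 ')': depth becomes 1
  Position 13 ')': depth becomes 0
Maximum depth reached: 4

4


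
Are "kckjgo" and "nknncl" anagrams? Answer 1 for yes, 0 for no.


Strings: "kckjgo", "nknncl"
Sorted first:  cgjkko
Sorted second: cklnnn
Differ at position 1: 'g' vs 'k' => not anagrams

0


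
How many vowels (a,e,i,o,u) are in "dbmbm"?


Input: dbmbm
Checking each character:
  'd' at position 0: consonant
  'b' at position 1: consonant
  'm' at position 2: consonant
  'b' at position 3: consonant
  'm' at position 4: consonant
Total vowels: 0

0


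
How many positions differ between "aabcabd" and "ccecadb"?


Comparing "aabcabd" and "ccecadb" position by position:
  Position 0: 'a' vs 'c' => DIFFER
  Position 1: 'a' vs 'c' => DIFFER
  Position 2: 'b' vs 'e' => DIFFER
  Position 3: 'c' vs 'c' => same
  Position 4: 'a' vs 'a' => same
  Position 5: 'b' vs 'd' => DIFFER
  Position 6: 'd' vs 'b' => DIFFER
Positions that differ: 5

5


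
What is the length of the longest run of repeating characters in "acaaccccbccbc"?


Input: "acaaccccbccbc"
Scanning for longest run:
  Position 1 ('c'): new char, reset run to 1
  Position 2 ('a'): new char, reset run to 1
  Position 3 ('a'): continues run of 'a', length=2
  Position 4 ('c'): new char, reset run to 1
  Position 5 ('c'): continues run of 'c', length=2
  Position 6 ('c'): continues run of 'c', length=3
  Position 7 ('c'): continues run of 'c', length=4
  Position 8 ('b'): new char, reset run to 1
  Position 9 ('c'): new char, reset run to 1
  Position 10 ('c'): continues run of 'c', length=2
  Position 11 ('b'): new char, reset run to 1
  Position 12 ('c'): new char, reset run to 1
Longest run: 'c' with length 4

4


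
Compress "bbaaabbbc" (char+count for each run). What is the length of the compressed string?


Input: bbaaabbbc
Runs:
  'b' x 2 => "b2"
  'a' x 3 => "a3"
  'b' x 3 => "b3"
  'c' x 1 => "c1"
Compressed: "b2a3b3c1"
Compressed length: 8

8


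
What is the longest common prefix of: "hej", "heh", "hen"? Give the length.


Words: hej, heh, hen
  Position 0: all 'h' => match
  Position 1: all 'e' => match
  Position 2: ('j', 'h', 'n') => mismatch, stop
LCP = "he" (length 2)

2


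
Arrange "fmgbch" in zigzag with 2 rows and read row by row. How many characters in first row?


Zigzag "fmgbch" into 2 rows:
Placing characters:
  'f' => row 0
  'm' => row 1
  'g' => row 0
  'b' => row 1
  'c' => row 0
  'h' => row 1
Rows:
  Row 0: "fgc"
  Row 1: "mbh"
First row length: 3

3


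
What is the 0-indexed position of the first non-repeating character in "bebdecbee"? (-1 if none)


Input: bebdecbee
Character frequencies:
  'b': 3
  'c': 1
  'd': 1
  'e': 4
Scanning left to right for freq == 1:
  Position 0 ('b'): freq=3, skip
  Position 1 ('e'): freq=4, skip
  Position 2 ('b'): freq=3, skip
  Position 3 ('d'): unique! => answer = 3

3


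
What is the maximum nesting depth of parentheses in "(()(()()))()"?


Input: "(()(()()))()"
Tracking depth:
  Position 0 '(': depth becomes 1
  Position 1 '(': depth becomes 2
  Position 2 ')': depth becomes 1
  Position 3 '(': depth becomes 2
  Position 4 '(': depth becomes 3
  Position 5 ')': depth becomes 2
  Position 6 '(': depth becomes 3
  Position 7 ')': depth becomes 2
  Position 8 ')': depth becomes 1
  Position 9 ')': depth becomes 0
  Position 10 '(': depth becomes 1
  Position 11 ')': depth becomes 0
Maximum depth reached: 3

3


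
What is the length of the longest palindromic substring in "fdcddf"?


Input: "fdcddf"
Checking substrings for palindromes:
  [1:4] "dcd" (len 3) => palindrome
  [3:5] "dd" (len 2) => palindrome
Longest palindromic substring: "dcd" with length 3

3


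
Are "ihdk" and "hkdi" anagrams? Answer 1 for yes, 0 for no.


Strings: "ihdk", "hkdi"
Sorted first:  dhik
Sorted second: dhik
Sorted forms match => anagrams

1


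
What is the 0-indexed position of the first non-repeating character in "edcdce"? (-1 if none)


Input: edcdce
Character frequencies:
  'c': 2
  'd': 2
  'e': 2
Scanning left to right for freq == 1:
  Position 0 ('e'): freq=2, skip
  Position 1 ('d'): freq=2, skip
  Position 2 ('c'): freq=2, skip
  Position 3 ('d'): freq=2, skip
  Position 4 ('c'): freq=2, skip
  Position 5 ('e'): freq=2, skip
  No unique character found => answer = -1

-1


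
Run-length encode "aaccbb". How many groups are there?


Input: aaccbb
Scanning for consecutive runs:
  Group 1: 'a' x 2 (positions 0-1)
  Group 2: 'c' x 2 (positions 2-3)
  Group 3: 'b' x 2 (positions 4-5)
Total groups: 3

3


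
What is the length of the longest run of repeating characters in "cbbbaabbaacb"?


Input: "cbbbaabbaacb"
Scanning for longest run:
  Position 1 ('b'): new char, reset run to 1
  Position 2 ('b'): continues run of 'b', length=2
  Position 3 ('b'): continues run of 'b', length=3
  Position 4 ('a'): new char, reset run to 1
  Position 5 ('a'): continues run of 'a', length=2
  Position 6 ('b'): new char, reset run to 1
  Position 7 ('b'): continues run of 'b', length=2
  Position 8 ('a'): new char, reset run to 1
  Position 9 ('a'): continues run of 'a', length=2
  Position 10 ('c'): new char, reset run to 1
  Position 11 ('b'): new char, reset run to 1
Longest run: 'b' with length 3

3


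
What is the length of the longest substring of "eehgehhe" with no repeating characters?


Input: "eehgehhe"
Sliding window (track last position of each char):
  Position 0 ('e'): window [0,0] length 1 -- new best
  Position 1 ('e'): repeat (last at 0), move window start to 1
  Position 1 ('e'): window [1,1] length 1
  Position 2 ('h'): window [1,2] length 2 -- new best
  Position 3 ('g'): window [1,3] length 3 -- new best
  Position 4 ('e'): repeat (last at 1), move window start to 2
  Position 4 ('e'): window [2,4] length 3
  Position 5 ('h'): repeat (last at 2), move window start to 3
  Position 5 ('h'): window [3,5] length 3
  Position 6 ('h'): repeat (last at 5), move window start to 6
  Position 6 ('h'): window [6,6] length 1
  Position 7 ('e'): window [6,7] length 2
Longest substring with no repeats: "ehg" with length 3

3


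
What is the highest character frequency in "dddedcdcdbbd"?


Input: dddedcdcdbbd
Character counts:
  'b': 2
  'c': 2
  'd': 7
  'e': 1
Maximum frequency: 7

7


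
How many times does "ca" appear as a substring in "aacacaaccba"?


Searching for "ca" in "aacacaaccba"
Scanning each position:
  Position 0: "aa" => no
  Position 1: "ac" => no
  Position 2: "ca" => MATCH
  Position 3: "ac" => no
  Position 4: "ca" => MATCH
  Position 5: "aa" => no
  Position 6: "ac" => no
  Position 7: "cc" => no
  Position 8: "cb" => no
  Position 9: "ba" => no
Total occurrences: 2

2


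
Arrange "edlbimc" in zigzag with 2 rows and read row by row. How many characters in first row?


Zigzag "edlbimc" into 2 rows:
Placing characters:
  'e' => row 0
  'd' => row 1
  'l' => row 0
  'b' => row 1
  'i' => row 0
  'm' => row 1
  'c' => row 0
Rows:
  Row 0: "elic"
  Row 1: "dbm"
First row length: 4

4


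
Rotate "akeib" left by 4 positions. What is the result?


Input: "akeib", rotate left by 4
First 4 characters: "akei"
Remaining characters: "b"
Concatenate remaining + first: "b" + "akei" = "bakei"

bakei


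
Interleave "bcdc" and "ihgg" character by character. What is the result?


Interleaving "bcdc" and "ihgg":
  Position 0: 'b' from first, 'i' from second => "bi"
  Position 1: 'c' from first, 'h' from second => "ch"
  Position 2: 'd' from first, 'g' from second => "dg"
  Position 3: 'c' from first, 'g' from second => "cg"
Result: bichdgcg

bichdgcg


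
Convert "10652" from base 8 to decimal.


Input: "10652" in base 8
Positional expansion:
  Digit '1' (value 1) x 8^4 = 4096
  Digit '0' (value 0) x 8^3 = 0
  Digit '6' (value 6) x 8^2 = 384
  Digit '5' (value 5) x 8^1 = 40
  Digit '2' (value 2) x 8^0 = 2
Sum = 4522

4522


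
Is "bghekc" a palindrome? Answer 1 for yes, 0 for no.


Input: bghekc
Reversed: ckehgb
  Compare pos 0 ('b') with pos 5 ('c'): MISMATCH
  Compare pos 1 ('g') with pos 4 ('k'): MISMATCH
  Compare pos 2 ('h') with pos 3 ('e'): MISMATCH
Result: not a palindrome

0


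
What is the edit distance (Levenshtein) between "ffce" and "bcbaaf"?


Computing edit distance: "ffce" -> "bcbaaf"
DP table:
           b    c    b    a    a    f
      0    1    2    3    4    5    6
  f   1    1    2    3    4    5    5
  f   2    2    2    3    4    5    5
  c   3    3    2    3    4    5    6
  e   4    4    3    3    4    5    6
Edit distance = dp[4][6] = 6

6


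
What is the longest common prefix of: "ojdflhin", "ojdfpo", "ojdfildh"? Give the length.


Words: ojdflhin, ojdfpo, ojdfildh
  Position 0: all 'o' => match
  Position 1: all 'j' => match
  Position 2: all 'd' => match
  Position 3: all 'f' => match
  Position 4: ('l', 'p', 'i') => mismatch, stop
LCP = "ojdf" (length 4)

4


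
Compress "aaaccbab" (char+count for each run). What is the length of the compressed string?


Input: aaaccbab
Runs:
  'a' x 3 => "a3"
  'c' x 2 => "c2"
  'b' x 1 => "b1"
  'a' x 1 => "a1"
  'b' x 1 => "b1"
Compressed: "a3c2b1a1b1"
Compressed length: 10

10


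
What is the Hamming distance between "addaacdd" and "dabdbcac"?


Comparing "addaacdd" and "dabdbcac" position by position:
  Position 0: 'a' vs 'd' => differ
  Position 1: 'd' vs 'a' => differ
  Position 2: 'd' vs 'b' => differ
  Position 3: 'a' vs 'd' => differ
  Position 4: 'a' vs 'b' => differ
  Position 5: 'c' vs 'c' => same
  Position 6: 'd' vs 'a' => differ
  Position 7: 'd' vs 'c' => differ
Total differences (Hamming distance): 7

7


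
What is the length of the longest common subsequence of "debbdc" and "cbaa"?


LCS of "debbdc" and "cbaa"
DP table:
           c    b    a    a
      0    0    0    0    0
  d   0    0    0    0    0
  e   0    0    0    0    0
  b   0    0    1    1    1
  b   0    0    1    1    1
  d   0    0    1    1    1
  c   0    1    1    1    1
LCS length = dp[6][4] = 1

1


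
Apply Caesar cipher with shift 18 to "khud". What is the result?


Caesar cipher: shift "khud" by 18
  'k' (pos 10) + 18 = pos 2 = 'c'
  'h' (pos 7) + 18 = pos 25 = 'z'
  'u' (pos 20) + 18 = pos 12 = 'm'
  'd' (pos 3) + 18 = pos 21 = 'v'
Result: czmv

czmv


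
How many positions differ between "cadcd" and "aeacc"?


Comparing "cadcd" and "aeacc" position by position:
  Position 0: 'c' vs 'a' => DIFFER
  Position 1: 'a' vs 'e' => DIFFER
  Position 2: 'd' vs 'a' => DIFFER
  Position 3: 'c' vs 'c' => same
  Position 4: 'd' vs 'c' => DIFFER
Positions that differ: 4

4


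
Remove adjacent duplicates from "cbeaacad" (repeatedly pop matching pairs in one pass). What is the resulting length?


Input: cbeaacad
Stack-based adjacent duplicate removal:
  Read 'c': push. Stack: c
  Read 'b': push. Stack: cb
  Read 'e': push. Stack: cbe
  Read 'a': push. Stack: cbea
  Read 'a': matches stack top 'a' => pop. Stack: cbe
  Read 'c': push. Stack: cbec
  Read 'a': push. Stack: cbeca
  Read 'd': push. Stack: cbecad
Final stack: "cbecad" (length 6)

6


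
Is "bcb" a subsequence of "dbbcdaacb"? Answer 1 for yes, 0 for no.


Check if "bcb" is a subsequence of "dbbcdaacb"
Greedy scan:
  Position 0 ('d'): no match needed
  Position 1 ('b'): matches sub[0] = 'b'
  Position 2 ('b'): no match needed
  Position 3 ('c'): matches sub[1] = 'c'
  Position 4 ('d'): no match needed
  Position 5 ('a'): no match needed
  Position 6 ('a'): no match needed
  Position 7 ('c'): no match needed
  Position 8 ('b'): matches sub[2] = 'b'
All 3 characters matched => is a subsequence

1


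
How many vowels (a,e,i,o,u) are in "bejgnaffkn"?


Input: bejgnaffkn
Checking each character:
  'b' at position 0: consonant
  'e' at position 1: vowel (running total: 1)
  'j' at position 2: consonant
  'g' at position 3: consonant
  'n' at position 4: consonant
  'a' at position 5: vowel (running total: 2)
  'f' at position 6: consonant
  'f' at position 7: consonant
  'k' at position 8: consonant
  'n' at position 9: consonant
Total vowels: 2

2


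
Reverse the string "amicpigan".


Input: amicpigan
Reading characters right to left:
  Position 8: 'n'
  Position 7: 'a'
  Position 6: 'g'
  Position 5: 'i'
  Position 4: 'p'
  Position 3: 'c'
  Position 2: 'i'
  Position 1: 'm'
  Position 0: 'a'
Reversed: nagipcima

nagipcima


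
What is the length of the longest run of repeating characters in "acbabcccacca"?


Input: "acbabcccacca"
Scanning for longest run:
  Position 1 ('c'): new char, reset run to 1
  Position 2 ('b'): new char, reset run to 1
  Position 3 ('a'): new char, reset run to 1
  Position 4 ('b'): new char, reset run to 1
  Position 5 ('c'): new char, reset run to 1
  Position 6 ('c'): continues run of 'c', length=2
  Position 7 ('c'): continues run of 'c', length=3
  Position 8 ('a'): new char, reset run to 1
  Position 9 ('c'): new char, reset run to 1
  Position 10 ('c'): continues run of 'c', length=2
  Position 11 ('a'): new char, reset run to 1
Longest run: 'c' with length 3

3


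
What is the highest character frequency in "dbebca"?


Input: dbebca
Character counts:
  'a': 1
  'b': 2
  'c': 1
  'd': 1
  'e': 1
Maximum frequency: 2

2


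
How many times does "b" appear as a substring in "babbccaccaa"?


Searching for "b" in "babbccaccaa"
Scanning each position:
  Position 0: "b" => MATCH
  Position 1: "a" => no
  Position 2: "b" => MATCH
  Position 3: "b" => MATCH
  Position 4: "c" => no
  Position 5: "c" => no
  Position 6: "a" => no
  Position 7: "c" => no
  Position 8: "c" => no
  Position 9: "a" => no
  Position 10: "a" => no
Total occurrences: 3

3


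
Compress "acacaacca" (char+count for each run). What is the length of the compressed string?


Input: acacaacca
Runs:
  'a' x 1 => "a1"
  'c' x 1 => "c1"
  'a' x 1 => "a1"
  'c' x 1 => "c1"
  'a' x 2 => "a2"
  'c' x 2 => "c2"
  'a' x 1 => "a1"
Compressed: "a1c1a1c1a2c2a1"
Compressed length: 14

14


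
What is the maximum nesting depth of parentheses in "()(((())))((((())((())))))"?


Input: "()(((())))((((())((())))))"
Tracking depth:
  Position 0 '(': depth becomes 1
  Position 1 ')': depth becomes 0
  Position 2 '(': depth becomes 1
  Position 3 '(': depth becomes 2
  Position 4 '(': depth becomes 3
  Position 5 '(': depth becomes 4
  Position 6 ')': depth becomes 3
  Position 7 ')': depth becomes 2
  Position 8 ')': depth becomes 1
  Position 9 ')': depth becomes 0
  Position 10 '(': depth becomes 1
  Position 11 '(': depth becomes 2
  Position 12 '(': depth becomes 3
  Position 13 '(': depth becomes 4
  Position 14 '(': depth becomes 5
  Position 15 ')': depth becomes 4
  Position 16 ')': depth becomes 3
  Position 17 '(': depth becomes 4
  Position 18 '(': depth becomes 5
  Position 19 '(': depth becomes 6
  Position 20 ')': depth becomes 5
  Position 21 ')': depth becomes 4
  Position 22 ')': depth becomes 3
  Position 23 ')': depth becomes 2
  Position 24 ')': depth becomes 1
  Position 25 ')': depth becomes 0
Maximum depth reached: 6

6


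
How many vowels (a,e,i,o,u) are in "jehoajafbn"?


Input: jehoajafbn
Checking each character:
  'j' at position 0: consonant
  'e' at position 1: vowel (running total: 1)
  'h' at position 2: consonant
  'o' at position 3: vowel (running total: 2)
  'a' at position 4: vowel (running total: 3)
  'j' at position 5: consonant
  'a' at position 6: vowel (running total: 4)
  'f' at position 7: consonant
  'b' at position 8: consonant
  'n' at position 9: consonant
Total vowels: 4

4


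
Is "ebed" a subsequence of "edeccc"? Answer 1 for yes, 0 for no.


Check if "ebed" is a subsequence of "edeccc"
Greedy scan:
  Position 0 ('e'): matches sub[0] = 'e'
  Position 1 ('d'): no match needed
  Position 2 ('e'): no match needed
  Position 3 ('c'): no match needed
  Position 4 ('c'): no match needed
  Position 5 ('c'): no match needed
Only matched 1/4 characters => not a subsequence

0


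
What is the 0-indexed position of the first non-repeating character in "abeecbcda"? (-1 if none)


Input: abeecbcda
Character frequencies:
  'a': 2
  'b': 2
  'c': 2
  'd': 1
  'e': 2
Scanning left to right for freq == 1:
  Position 0 ('a'): freq=2, skip
  Position 1 ('b'): freq=2, skip
  Position 2 ('e'): freq=2, skip
  Position 3 ('e'): freq=2, skip
  Position 4 ('c'): freq=2, skip
  Position 5 ('b'): freq=2, skip
  Position 6 ('c'): freq=2, skip
  Position 7 ('d'): unique! => answer = 7

7


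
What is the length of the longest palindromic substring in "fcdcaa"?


Input: "fcdcaa"
Checking substrings for palindromes:
  [1:4] "cdc" (len 3) => palindrome
  [4:6] "aa" (len 2) => palindrome
Longest palindromic substring: "cdc" with length 3

3


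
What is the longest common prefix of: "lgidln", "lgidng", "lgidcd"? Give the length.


Words: lgidln, lgidng, lgidcd
  Position 0: all 'l' => match
  Position 1: all 'g' => match
  Position 2: all 'i' => match
  Position 3: all 'd' => match
  Position 4: ('l', 'n', 'c') => mismatch, stop
LCP = "lgid" (length 4)

4


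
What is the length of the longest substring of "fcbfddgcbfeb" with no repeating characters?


Input: "fcbfddgcbfeb"
Sliding window (track last position of each char):
  Position 0 ('f'): window [0,0] length 1 -- new best
  Position 1 ('c'): window [0,1] length 2 -- new best
  Position 2 ('b'): window [0,2] length 3 -- new best
  Position 3 ('f'): repeat (last at 0), move window start to 1
  Position 3 ('f'): window [1,3] length 3
  Position 4 ('d'): window [1,4] length 4 -- new best
  Position 5 ('d'): repeat (last at 4), move window start to 5
  Position 5 ('d'): window [5,5] length 1
  Position 6 ('g'): window [5,6] length 2
  Position 7 ('c'): window [5,7] length 3
  Position 8 ('b'): window [5,8] length 4
  Position 9 ('f'): window [5,9] length 5 -- new best
  Position 10 ('e'): window [5,10] length 6 -- new best
  Position 11 ('b'): repeat (last at 8), move window start to 9
  Position 11 ('b'): window [9,11] length 3
Longest substring with no repeats: "dgcbfe" with length 6

6


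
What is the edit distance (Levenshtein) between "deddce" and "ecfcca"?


Computing edit distance: "deddce" -> "ecfcca"
DP table:
           e    c    f    c    c    a
      0    1    2    3    4    5    6
  d   1    1    2    3    4    5    6
  e   2    1    2    3    4    5    6
  d   3    2    2    3    4    5    6
  d   4    3    3    3    4    5    6
  c   5    4    3    4    3    4    5
  e   6    5    4    4    4    4    5
Edit distance = dp[6][6] = 5

5


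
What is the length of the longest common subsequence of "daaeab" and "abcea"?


LCS of "daaeab" and "abcea"
DP table:
           a    b    c    e    a
      0    0    0    0    0    0
  d   0    0    0    0    0    0
  a   0    1    1    1    1    1
  a   0    1    1    1    1    2
  e   0    1    1    1    2    2
  a   0    1    1    1    2    3
  b   0    1    2    2    2    3
LCS length = dp[6][5] = 3

3


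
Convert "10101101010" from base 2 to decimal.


Input: "10101101010" in base 2
Positional expansion:
  Digit '1' (value 1) x 2^10 = 1024
  Digit '0' (value 0) x 2^9 = 0
  Digit '1' (value 1) x 2^8 = 256
  Digit '0' (value 0) x 2^7 = 0
  Digit '1' (value 1) x 2^6 = 64
  Digit '1' (value 1) x 2^5 = 32
  Digit '0' (value 0) x 2^4 = 0
  Digit '1' (value 1) x 2^3 = 8
  Digit '0' (value 0) x 2^2 = 0
  Digit '1' (value 1) x 2^1 = 2
  Digit '0' (value 0) x 2^0 = 0
Sum = 1386

1386


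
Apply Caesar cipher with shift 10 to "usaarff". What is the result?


Caesar cipher: shift "usaarff" by 10
  'u' (pos 20) + 10 = pos 4 = 'e'
  's' (pos 18) + 10 = pos 2 = 'c'
  'a' (pos 0) + 10 = pos 10 = 'k'
  'a' (pos 0) + 10 = pos 10 = 'k'
  'r' (pos 17) + 10 = pos 1 = 'b'
  'f' (pos 5) + 10 = pos 15 = 'p'
  'f' (pos 5) + 10 = pos 15 = 'p'
Result: eckkbpp

eckkbpp


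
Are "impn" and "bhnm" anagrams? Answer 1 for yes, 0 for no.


Strings: "impn", "bhnm"
Sorted first:  imnp
Sorted second: bhmn
Differ at position 0: 'i' vs 'b' => not anagrams

0


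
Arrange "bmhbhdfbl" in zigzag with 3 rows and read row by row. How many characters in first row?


Zigzag "bmhbhdfbl" into 3 rows:
Placing characters:
  'b' => row 0
  'm' => row 1
  'h' => row 2
  'b' => row 1
  'h' => row 0
  'd' => row 1
  'f' => row 2
  'b' => row 1
  'l' => row 0
Rows:
  Row 0: "bhl"
  Row 1: "mbdb"
  Row 2: "hf"
First row length: 3

3


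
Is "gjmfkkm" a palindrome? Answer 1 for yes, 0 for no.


Input: gjmfkkm
Reversed: mkkfmjg
  Compare pos 0 ('g') with pos 6 ('m'): MISMATCH
  Compare pos 1 ('j') with pos 5 ('k'): MISMATCH
  Compare pos 2 ('m') with pos 4 ('k'): MISMATCH
Result: not a palindrome

0
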